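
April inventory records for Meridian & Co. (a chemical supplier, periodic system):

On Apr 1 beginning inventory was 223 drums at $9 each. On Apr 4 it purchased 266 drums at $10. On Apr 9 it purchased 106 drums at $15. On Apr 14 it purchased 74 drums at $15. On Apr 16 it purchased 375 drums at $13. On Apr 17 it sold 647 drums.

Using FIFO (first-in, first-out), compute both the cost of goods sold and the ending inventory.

Apr 17, 647 sold [FIFO — oldest first]: 223 @ $9 + 266 @ $10 + 106 @ $15 + 52 @ $15 = $7,037
Ending inventory: 22 @ $15 + 375 @ $13 = $5,205
Check: goods available $12,242 = COGS $7,037 + ending $5,205

COGS = $7,037; ending inventory = $5,205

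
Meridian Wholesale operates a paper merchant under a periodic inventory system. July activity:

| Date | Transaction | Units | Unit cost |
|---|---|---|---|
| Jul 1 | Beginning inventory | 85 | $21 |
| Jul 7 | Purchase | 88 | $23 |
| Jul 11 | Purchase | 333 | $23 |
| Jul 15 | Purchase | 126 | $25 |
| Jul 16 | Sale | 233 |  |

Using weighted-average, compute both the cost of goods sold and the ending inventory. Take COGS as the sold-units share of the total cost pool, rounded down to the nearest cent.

Jul 16, sell 233: 233/632 × $14,618.00 → $5,389.23
Ending inventory (cost pool remaining) = $9,228.77
Check: goods available $14,618.00 = COGS $5,389.23 + ending $9,228.77

COGS = $5,389.23; ending inventory = $9,228.77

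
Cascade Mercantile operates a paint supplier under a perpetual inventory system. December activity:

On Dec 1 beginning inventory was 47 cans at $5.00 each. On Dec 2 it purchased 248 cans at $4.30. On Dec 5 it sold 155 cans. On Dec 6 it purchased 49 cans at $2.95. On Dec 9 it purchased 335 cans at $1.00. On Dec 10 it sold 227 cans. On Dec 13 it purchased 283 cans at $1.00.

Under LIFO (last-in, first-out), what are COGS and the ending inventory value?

Dec 5, 155 sold [LIFO — newest first]: 155 @ $4.30 = $666.50
Dec 10, 227 sold [LIFO — newest first]: 227 @ $1.00 = $227.00
Total COGS = $666.50 + $227.00 = $893.50
Ending inventory: 47 @ $5.00 + 93 @ $4.30 + 49 @ $2.95 + 108 @ $1.00 + 283 @ $1.00 = $1,170.45
Check: goods available $2,063.95 = COGS $893.50 + ending $1,170.45

COGS = $893.50; ending inventory = $1,170.45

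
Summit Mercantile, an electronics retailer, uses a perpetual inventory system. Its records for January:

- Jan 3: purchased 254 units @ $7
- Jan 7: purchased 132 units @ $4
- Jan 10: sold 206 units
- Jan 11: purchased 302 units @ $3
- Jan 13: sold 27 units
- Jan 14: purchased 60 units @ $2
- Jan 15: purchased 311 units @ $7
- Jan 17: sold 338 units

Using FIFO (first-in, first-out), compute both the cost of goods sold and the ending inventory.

Jan 10, 206 sold [FIFO — oldest first]: 206 @ $7 = $1,442
Jan 13, 27 sold [FIFO — oldest first]: 27 @ $7 = $189
Jan 17, 338 sold [FIFO — oldest first]: 21 @ $7 + 132 @ $4 + 185 @ $3 = $1,230
Total COGS = $1,442 + $189 + $1,230 = $2,861
Ending inventory: 117 @ $3 + 60 @ $2 + 311 @ $7 = $2,648

COGS = $2,861; ending inventory = $2,648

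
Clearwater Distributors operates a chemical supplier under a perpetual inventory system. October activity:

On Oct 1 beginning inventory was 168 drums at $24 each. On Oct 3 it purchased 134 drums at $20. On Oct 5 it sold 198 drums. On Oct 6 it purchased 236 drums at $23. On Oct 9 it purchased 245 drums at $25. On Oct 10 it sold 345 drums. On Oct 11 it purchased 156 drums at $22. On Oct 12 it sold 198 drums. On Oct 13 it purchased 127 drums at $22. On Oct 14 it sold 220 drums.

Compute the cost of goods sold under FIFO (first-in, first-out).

Oct 5, 198 sold [FIFO — oldest first]: 168 @ $24 + 30 @ $20 = $4,632
Oct 10, 345 sold [FIFO — oldest first]: 104 @ $20 + 236 @ $23 + 5 @ $25 = $7,633
Oct 12, 198 sold [FIFO — oldest first]: 198 @ $25 = $4,950
Oct 14, 220 sold [FIFO — oldest first]: 42 @ $25 + 156 @ $22 + 22 @ $22 = $4,966
Total COGS = $4,632 + $7,633 + $4,950 + $4,966 = $22,181
Ending inventory: 105 @ $22 = $2,310
Check: goods available $24,491 = COGS $22,181 + ending $2,310

COGS = $22,181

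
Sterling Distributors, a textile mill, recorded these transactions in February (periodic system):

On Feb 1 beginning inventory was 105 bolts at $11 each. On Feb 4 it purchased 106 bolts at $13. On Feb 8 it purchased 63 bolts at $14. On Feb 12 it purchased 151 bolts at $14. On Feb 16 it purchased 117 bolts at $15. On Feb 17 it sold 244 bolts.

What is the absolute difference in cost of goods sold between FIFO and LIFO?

$538

FIFO COGS: 105 @ $11 + 106 @ $13 + 33 @ $14 = $2,995
LIFO COGS: 117 @ $15 + 127 @ $14 = $3,533
Difference = |$2,995 − $3,533| = $538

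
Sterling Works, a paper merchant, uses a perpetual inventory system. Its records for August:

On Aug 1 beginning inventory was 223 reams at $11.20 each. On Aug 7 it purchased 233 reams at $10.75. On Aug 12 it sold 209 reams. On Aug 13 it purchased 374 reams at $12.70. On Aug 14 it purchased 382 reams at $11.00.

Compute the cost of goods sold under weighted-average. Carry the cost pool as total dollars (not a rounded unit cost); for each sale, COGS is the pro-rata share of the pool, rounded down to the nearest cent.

COGS = $2,292.74

After Aug 1: 223 on hand, pool $2,497.60 (≈ $11.2000 each)
After Aug 7: 456 on hand, pool $5,002.35 (≈ $10.9701 each)
Aug 12, sell 209: 209/456 × $5,002.35 → $2,292.74
After Aug 13: 621 on hand, pool $7,459.41 (≈ $12.0119 each)
After Aug 14: 1003 on hand, pool $11,661.41 (≈ $11.6265 each)
Ending inventory (cost pool remaining) = $11,661.41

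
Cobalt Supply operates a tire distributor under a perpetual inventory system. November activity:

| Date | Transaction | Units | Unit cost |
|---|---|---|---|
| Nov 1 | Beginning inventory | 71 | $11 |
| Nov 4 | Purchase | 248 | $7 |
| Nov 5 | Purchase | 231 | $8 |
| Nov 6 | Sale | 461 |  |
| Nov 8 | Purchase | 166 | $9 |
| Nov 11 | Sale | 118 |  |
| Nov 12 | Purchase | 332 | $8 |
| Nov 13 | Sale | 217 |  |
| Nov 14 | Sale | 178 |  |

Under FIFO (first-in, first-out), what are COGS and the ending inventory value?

Nov 6, 461 sold [FIFO — oldest first]: 71 @ $11 + 248 @ $7 + 142 @ $8 = $3,653
Nov 11, 118 sold [FIFO — oldest first]: 89 @ $8 + 29 @ $9 = $973
Nov 13, 217 sold [FIFO — oldest first]: 137 @ $9 + 80 @ $8 = $1,873
Nov 14, 178 sold [FIFO — oldest first]: 178 @ $8 = $1,424
Total COGS = $3,653 + $973 + $1,873 + $1,424 = $7,923
Ending inventory: 74 @ $8 = $592

COGS = $7,923; ending inventory = $592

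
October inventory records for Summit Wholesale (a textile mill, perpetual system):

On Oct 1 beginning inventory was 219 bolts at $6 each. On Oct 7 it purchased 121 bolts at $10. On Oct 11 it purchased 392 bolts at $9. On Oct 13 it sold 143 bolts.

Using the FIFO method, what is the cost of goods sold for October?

COGS = $858

Oct 13, 143 sold [FIFO — oldest first]: 143 @ $6 = $858
Ending inventory: 76 @ $6 + 121 @ $10 + 392 @ $9 = $5,194
Check: goods available $6,052 = COGS $858 + ending $5,194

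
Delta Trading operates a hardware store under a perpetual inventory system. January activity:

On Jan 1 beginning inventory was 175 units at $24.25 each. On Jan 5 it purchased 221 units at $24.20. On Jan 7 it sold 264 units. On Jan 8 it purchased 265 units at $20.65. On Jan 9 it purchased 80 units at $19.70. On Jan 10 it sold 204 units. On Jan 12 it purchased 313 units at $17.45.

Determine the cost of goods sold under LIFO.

COGS = $10,527.55

Jan 7, 264 sold [LIFO — newest first]: 221 @ $24.20 + 43 @ $24.25 = $6,390.95
Jan 10, 204 sold [LIFO — newest first]: 80 @ $19.70 + 124 @ $20.65 = $4,136.60
Total COGS = $6,390.95 + $4,136.60 = $10,527.55
Ending inventory: 132 @ $24.25 + 141 @ $20.65 + 313 @ $17.45 = $11,574.50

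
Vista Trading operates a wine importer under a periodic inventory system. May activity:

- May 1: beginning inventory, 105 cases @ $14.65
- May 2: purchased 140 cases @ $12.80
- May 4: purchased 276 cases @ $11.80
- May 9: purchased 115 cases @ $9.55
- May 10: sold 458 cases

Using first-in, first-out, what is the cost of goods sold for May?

May 10, 458 sold [FIFO — oldest first]: 105 @ $14.65 + 140 @ $12.80 + 213 @ $11.80 = $5,843.65
Ending inventory: 63 @ $11.80 + 115 @ $9.55 = $1,841.65

COGS = $5,843.65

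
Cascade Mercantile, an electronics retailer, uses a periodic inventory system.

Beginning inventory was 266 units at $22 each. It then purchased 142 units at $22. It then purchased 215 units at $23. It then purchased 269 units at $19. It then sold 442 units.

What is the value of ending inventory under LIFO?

Sale 1 (442) [LIFO — newest first]: 269 @ $19 + 173 @ $23 = $9,090
Ending inventory: 266 @ $22 + 142 @ $22 + 42 @ $23 = $9,942
Check: goods available $19,032 = COGS $9,090 + ending $9,942

Ending inventory = $9,942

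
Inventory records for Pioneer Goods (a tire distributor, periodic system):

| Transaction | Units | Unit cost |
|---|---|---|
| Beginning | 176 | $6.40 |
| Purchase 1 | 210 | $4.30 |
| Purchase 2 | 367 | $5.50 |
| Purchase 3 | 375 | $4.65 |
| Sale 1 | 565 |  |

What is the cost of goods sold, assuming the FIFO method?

Sale 1 (565) [FIFO — oldest first]: 176 @ $6.40 + 210 @ $4.30 + 179 @ $5.50 = $3,013.90
Ending inventory: 188 @ $5.50 + 375 @ $4.65 = $2,777.75
Check: goods available $5,791.65 = COGS $3,013.90 + ending $2,777.75

COGS = $3,013.90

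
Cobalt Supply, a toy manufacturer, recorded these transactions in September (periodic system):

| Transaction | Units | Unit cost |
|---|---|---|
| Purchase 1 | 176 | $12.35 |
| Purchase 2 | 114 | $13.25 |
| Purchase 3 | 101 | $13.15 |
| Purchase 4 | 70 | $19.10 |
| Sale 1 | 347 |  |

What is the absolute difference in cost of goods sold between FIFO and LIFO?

FIFO COGS: 176 @ $12.35 + 114 @ $13.25 + 57 @ $13.15 = $4,433.65
LIFO COGS: 70 @ $19.10 + 101 @ $13.15 + 114 @ $13.25 + 62 @ $12.35 = $4,941.35
Difference = |$4,433.65 − $4,941.35| = $507.70

$507.70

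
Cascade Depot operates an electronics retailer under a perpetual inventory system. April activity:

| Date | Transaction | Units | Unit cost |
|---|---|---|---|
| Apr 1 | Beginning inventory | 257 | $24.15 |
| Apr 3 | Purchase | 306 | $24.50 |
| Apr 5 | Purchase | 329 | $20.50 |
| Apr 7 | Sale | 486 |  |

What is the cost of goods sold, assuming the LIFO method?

Apr 7, 486 sold [LIFO — newest first]: 329 @ $20.50 + 157 @ $24.50 = $10,591.00
Ending inventory: 257 @ $24.15 + 149 @ $24.50 = $9,857.05
Check: goods available $20,448.05 = COGS $10,591.00 + ending $9,857.05

COGS = $10,591.00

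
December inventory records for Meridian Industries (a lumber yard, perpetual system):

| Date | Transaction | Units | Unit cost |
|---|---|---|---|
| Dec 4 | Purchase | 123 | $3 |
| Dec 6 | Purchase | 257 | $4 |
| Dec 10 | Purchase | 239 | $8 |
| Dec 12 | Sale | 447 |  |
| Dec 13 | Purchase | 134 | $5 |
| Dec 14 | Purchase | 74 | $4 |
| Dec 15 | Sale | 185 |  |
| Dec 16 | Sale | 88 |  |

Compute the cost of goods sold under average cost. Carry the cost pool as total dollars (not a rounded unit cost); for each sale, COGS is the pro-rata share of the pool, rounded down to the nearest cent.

COGS = $3,744.08

After Dec 4: 123 on hand, pool $369.00 (≈ $3.0000 each)
After Dec 6: 380 on hand, pool $1,397.00 (≈ $3.6763 each)
After Dec 10: 619 on hand, pool $3,309.00 (≈ $5.3457 each)
Dec 12, sell 447: 447/619 × $3,309.00 → $2,389.53
After Dec 13: 306 on hand, pool $1,589.47 (≈ $5.1943 each)
After Dec 14: 380 on hand, pool $1,885.47 (≈ $4.9618 each)
Dec 15, sell 185: 185/380 × $1,885.47 → $917.92
Dec 16, sell 88: 88/195 × $967.55 → $436.63
Total COGS = $2,389.53 + $917.92 + $436.63 = $3,744.08
Ending inventory (cost pool remaining) = $530.92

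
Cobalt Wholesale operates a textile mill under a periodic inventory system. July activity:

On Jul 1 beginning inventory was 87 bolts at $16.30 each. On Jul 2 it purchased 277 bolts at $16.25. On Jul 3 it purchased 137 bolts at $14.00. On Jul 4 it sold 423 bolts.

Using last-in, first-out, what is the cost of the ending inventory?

Ending inventory = $1,271.40

Jul 4, 423 sold [LIFO — newest first]: 137 @ $14.00 + 277 @ $16.25 + 9 @ $16.30 = $6,565.95
Ending inventory: 78 @ $16.30 = $1,271.40
Check: goods available $7,837.35 = COGS $6,565.95 + ending $1,271.40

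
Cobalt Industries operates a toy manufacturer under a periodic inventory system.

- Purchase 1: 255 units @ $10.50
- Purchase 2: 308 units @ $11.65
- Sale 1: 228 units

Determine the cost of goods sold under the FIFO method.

COGS = $2,394.00

Sale 1 (228) [FIFO — oldest first]: 228 @ $10.50 = $2,394.00
Ending inventory: 27 @ $10.50 + 308 @ $11.65 = $3,871.70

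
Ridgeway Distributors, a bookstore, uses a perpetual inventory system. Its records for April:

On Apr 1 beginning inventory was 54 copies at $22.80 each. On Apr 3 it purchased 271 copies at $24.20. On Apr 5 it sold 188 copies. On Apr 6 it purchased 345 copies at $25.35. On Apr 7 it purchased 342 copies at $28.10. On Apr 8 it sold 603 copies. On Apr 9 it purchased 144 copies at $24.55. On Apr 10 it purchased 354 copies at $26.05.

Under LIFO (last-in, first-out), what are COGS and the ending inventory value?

COGS = $20,776.15; ending inventory = $18,126.10

Apr 5, 188 sold [LIFO — newest first]: 188 @ $24.20 = $4,549.60
Apr 8, 603 sold [LIFO — newest first]: 342 @ $28.10 + 261 @ $25.35 = $16,226.55
Total COGS = $4,549.60 + $16,226.55 = $20,776.15
Ending inventory: 54 @ $22.80 + 83 @ $24.20 + 84 @ $25.35 + 144 @ $24.55 + 354 @ $26.05 = $18,126.10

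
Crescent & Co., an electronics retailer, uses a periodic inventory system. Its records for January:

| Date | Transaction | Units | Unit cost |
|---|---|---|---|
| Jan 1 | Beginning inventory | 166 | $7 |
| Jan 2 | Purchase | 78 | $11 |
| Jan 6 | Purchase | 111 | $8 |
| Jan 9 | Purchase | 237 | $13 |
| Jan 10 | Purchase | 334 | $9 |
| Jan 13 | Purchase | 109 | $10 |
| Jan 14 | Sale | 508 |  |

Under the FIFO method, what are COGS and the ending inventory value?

Jan 14, 508 sold [FIFO — oldest first]: 166 @ $7 + 78 @ $11 + 111 @ $8 + 153 @ $13 = $4,897
Ending inventory: 84 @ $13 + 334 @ $9 + 109 @ $10 = $5,188
Check: goods available $10,085 = COGS $4,897 + ending $5,188

COGS = $4,897; ending inventory = $5,188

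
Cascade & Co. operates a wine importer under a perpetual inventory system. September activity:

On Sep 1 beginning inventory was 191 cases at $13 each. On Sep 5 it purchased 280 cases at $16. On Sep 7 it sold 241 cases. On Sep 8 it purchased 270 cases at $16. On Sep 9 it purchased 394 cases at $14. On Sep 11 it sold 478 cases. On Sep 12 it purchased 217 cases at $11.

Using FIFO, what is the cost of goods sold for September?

Sep 7, 241 sold [FIFO — oldest first]: 191 @ $13 + 50 @ $16 = $3,283
Sep 11, 478 sold [FIFO — oldest first]: 230 @ $16 + 248 @ $16 = $7,648
Total COGS = $3,283 + $7,648 = $10,931
Ending inventory: 22 @ $16 + 394 @ $14 + 217 @ $11 = $8,255
Check: goods available $19,186 = COGS $10,931 + ending $8,255

COGS = $10,931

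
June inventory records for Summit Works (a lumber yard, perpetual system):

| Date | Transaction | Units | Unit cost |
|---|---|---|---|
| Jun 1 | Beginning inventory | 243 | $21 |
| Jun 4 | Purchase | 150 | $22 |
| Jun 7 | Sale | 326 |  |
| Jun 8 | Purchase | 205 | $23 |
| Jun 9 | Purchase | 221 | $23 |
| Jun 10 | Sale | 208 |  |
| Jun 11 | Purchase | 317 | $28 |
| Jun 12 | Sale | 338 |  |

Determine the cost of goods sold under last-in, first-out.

Jun 7, 326 sold [LIFO — newest first]: 150 @ $22 + 176 @ $21 = $6,996
Jun 10, 208 sold [LIFO — newest first]: 208 @ $23 = $4,784
Jun 12, 338 sold [LIFO — newest first]: 317 @ $28 + 13 @ $23 + 8 @ $23 = $9,359
Total COGS = $6,996 + $4,784 + $9,359 = $21,139
Ending inventory: 67 @ $21 + 197 @ $23 = $5,938
Check: goods available $27,077 = COGS $21,139 + ending $5,938

COGS = $21,139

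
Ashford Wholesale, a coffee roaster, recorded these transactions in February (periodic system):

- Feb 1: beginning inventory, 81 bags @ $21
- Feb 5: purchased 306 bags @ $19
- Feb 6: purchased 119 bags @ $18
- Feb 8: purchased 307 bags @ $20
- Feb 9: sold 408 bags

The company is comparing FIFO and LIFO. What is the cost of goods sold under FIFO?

COGS = $7,893

FIFO COGS: 81 @ $21 + 306 @ $19 + 21 @ $18 = $7,893
LIFO COGS: 307 @ $20 + 101 @ $18 = $7,958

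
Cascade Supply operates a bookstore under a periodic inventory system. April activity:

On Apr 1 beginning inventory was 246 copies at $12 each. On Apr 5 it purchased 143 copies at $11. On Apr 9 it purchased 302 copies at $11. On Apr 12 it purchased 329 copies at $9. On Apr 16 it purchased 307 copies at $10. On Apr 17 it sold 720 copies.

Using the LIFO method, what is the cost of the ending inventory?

Ending inventory = $6,923

Apr 17, 720 sold [LIFO — newest first]: 307 @ $10 + 329 @ $9 + 84 @ $11 = $6,955
Ending inventory: 246 @ $12 + 143 @ $11 + 218 @ $11 = $6,923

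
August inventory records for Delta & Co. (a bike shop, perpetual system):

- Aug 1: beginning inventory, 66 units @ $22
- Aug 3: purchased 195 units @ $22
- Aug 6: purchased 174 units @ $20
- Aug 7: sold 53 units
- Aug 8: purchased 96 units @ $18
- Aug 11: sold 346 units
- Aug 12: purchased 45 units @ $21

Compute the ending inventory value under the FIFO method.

Aug 7, 53 sold [FIFO — oldest first]: 53 @ $22 = $1,166
Aug 11, 346 sold [FIFO — oldest first]: 13 @ $22 + 195 @ $22 + 138 @ $20 = $7,336
Total COGS = $1,166 + $7,336 = $8,502
Ending inventory: 36 @ $20 + 96 @ $18 + 45 @ $21 = $3,393

Ending inventory = $3,393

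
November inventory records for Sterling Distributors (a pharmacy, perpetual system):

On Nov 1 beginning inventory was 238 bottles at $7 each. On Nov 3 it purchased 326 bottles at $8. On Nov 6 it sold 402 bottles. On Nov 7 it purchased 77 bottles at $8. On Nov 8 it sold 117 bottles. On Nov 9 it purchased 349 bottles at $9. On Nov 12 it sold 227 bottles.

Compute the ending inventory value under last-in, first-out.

Ending inventory = $1,952

Nov 6, 402 sold [LIFO — newest first]: 326 @ $8 + 76 @ $7 = $3,140
Nov 8, 117 sold [LIFO — newest first]: 77 @ $8 + 40 @ $7 = $896
Nov 12, 227 sold [LIFO — newest first]: 227 @ $9 = $2,043
Total COGS = $3,140 + $896 + $2,043 = $6,079
Ending inventory: 122 @ $7 + 122 @ $9 = $1,952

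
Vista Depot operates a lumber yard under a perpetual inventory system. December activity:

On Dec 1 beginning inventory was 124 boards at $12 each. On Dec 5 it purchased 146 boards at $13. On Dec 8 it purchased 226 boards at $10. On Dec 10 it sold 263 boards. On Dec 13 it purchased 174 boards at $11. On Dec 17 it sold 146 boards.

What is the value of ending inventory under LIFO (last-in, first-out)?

Ending inventory = $3,213

Dec 10, 263 sold [LIFO — newest first]: 226 @ $10 + 37 @ $13 = $2,741
Dec 17, 146 sold [LIFO — newest first]: 146 @ $11 = $1,606
Total COGS = $2,741 + $1,606 = $4,347
Ending inventory: 124 @ $12 + 109 @ $13 + 28 @ $11 = $3,213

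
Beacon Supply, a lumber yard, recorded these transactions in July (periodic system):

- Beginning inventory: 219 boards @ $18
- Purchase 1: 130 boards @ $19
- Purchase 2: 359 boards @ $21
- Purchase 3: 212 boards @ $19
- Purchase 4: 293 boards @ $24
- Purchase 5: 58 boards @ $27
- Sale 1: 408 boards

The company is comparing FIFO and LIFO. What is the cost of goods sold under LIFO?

COGS = $9,681

FIFO COGS: 219 @ $18 + 130 @ $19 + 59 @ $21 = $7,651
LIFO COGS: 58 @ $27 + 293 @ $24 + 57 @ $19 = $9,681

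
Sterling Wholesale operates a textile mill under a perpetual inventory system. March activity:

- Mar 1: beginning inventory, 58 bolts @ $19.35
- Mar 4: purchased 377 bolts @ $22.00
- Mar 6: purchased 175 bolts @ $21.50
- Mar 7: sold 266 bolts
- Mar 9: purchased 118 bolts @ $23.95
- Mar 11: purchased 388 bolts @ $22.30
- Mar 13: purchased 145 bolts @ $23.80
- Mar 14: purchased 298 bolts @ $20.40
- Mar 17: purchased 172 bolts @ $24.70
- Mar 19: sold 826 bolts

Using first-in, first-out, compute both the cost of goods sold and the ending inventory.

Mar 7, 266 sold [FIFO — oldest first]: 58 @ $19.35 + 208 @ $22.00 = $5,698.30
Mar 19, 826 sold [FIFO — oldest first]: 169 @ $22.00 + 175 @ $21.50 + 118 @ $23.95 + 364 @ $22.30 = $18,423.80
Total COGS = $5,698.30 + $18,423.80 = $24,122.10
Ending inventory: 24 @ $22.30 + 145 @ $23.80 + 298 @ $20.40 + 172 @ $24.70 = $14,313.80

COGS = $24,122.10; ending inventory = $14,313.80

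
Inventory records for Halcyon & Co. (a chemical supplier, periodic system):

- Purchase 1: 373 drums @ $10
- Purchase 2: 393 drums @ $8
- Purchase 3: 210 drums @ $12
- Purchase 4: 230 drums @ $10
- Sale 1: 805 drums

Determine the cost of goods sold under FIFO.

Sale 1 (805) [FIFO — oldest first]: 373 @ $10 + 393 @ $8 + 39 @ $12 = $7,342
Ending inventory: 171 @ $12 + 230 @ $10 = $4,352

COGS = $7,342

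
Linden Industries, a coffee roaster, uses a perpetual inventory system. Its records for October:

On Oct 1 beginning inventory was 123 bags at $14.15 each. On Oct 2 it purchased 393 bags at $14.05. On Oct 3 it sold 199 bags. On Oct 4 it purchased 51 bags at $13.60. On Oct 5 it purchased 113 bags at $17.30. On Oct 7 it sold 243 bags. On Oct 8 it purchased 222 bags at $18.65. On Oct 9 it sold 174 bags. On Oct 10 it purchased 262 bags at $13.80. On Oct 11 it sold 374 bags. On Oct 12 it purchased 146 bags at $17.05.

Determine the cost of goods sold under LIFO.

COGS = $15,209.50

Oct 3, 199 sold [LIFO — newest first]: 199 @ $14.05 = $2,795.95
Oct 7, 243 sold [LIFO — newest first]: 113 @ $17.30 + 51 @ $13.60 + 79 @ $14.05 = $3,758.45
Oct 9, 174 sold [LIFO — newest first]: 174 @ $18.65 = $3,245.10
Oct 11, 374 sold [LIFO — newest first]: 262 @ $13.80 + 48 @ $18.65 + 64 @ $14.05 = $5,410.00
Total COGS = $2,795.95 + $3,758.45 + $3,245.10 + $5,410.00 = $15,209.50
Ending inventory: 123 @ $14.15 + 51 @ $14.05 + 146 @ $17.05 = $4,946.30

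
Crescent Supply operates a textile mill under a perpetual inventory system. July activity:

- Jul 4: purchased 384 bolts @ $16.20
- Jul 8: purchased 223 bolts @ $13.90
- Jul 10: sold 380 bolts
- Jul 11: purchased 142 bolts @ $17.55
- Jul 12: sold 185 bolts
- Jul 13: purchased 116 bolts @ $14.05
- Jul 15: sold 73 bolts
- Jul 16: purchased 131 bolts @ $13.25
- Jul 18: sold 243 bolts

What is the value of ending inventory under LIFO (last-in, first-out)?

Ending inventory = $1,863.00

Jul 10, 380 sold [LIFO — newest first]: 223 @ $13.90 + 157 @ $16.20 = $5,643.10
Jul 12, 185 sold [LIFO — newest first]: 142 @ $17.55 + 43 @ $16.20 = $3,188.70
Jul 15, 73 sold [LIFO — newest first]: 73 @ $14.05 = $1,025.65
Jul 18, 243 sold [LIFO — newest first]: 131 @ $13.25 + 43 @ $14.05 + 69 @ $16.20 = $3,457.70
Total COGS = $5,643.10 + $3,188.70 + $1,025.65 + $3,457.70 = $13,315.15
Ending inventory: 115 @ $16.20 = $1,863.00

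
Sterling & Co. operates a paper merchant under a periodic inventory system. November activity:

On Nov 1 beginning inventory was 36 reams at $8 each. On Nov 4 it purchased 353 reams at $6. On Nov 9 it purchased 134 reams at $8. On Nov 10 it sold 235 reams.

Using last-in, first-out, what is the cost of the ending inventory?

Ending inventory = $1,800

Nov 10, 235 sold [LIFO — newest first]: 134 @ $8 + 101 @ $6 = $1,678
Ending inventory: 36 @ $8 + 252 @ $6 = $1,800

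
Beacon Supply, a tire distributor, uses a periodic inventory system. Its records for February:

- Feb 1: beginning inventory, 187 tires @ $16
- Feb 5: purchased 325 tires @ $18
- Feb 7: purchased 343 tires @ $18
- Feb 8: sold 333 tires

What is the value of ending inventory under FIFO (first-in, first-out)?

Ending inventory = $9,396

Feb 8, 333 sold [FIFO — oldest first]: 187 @ $16 + 146 @ $18 = $5,620
Ending inventory: 179 @ $18 + 343 @ $18 = $9,396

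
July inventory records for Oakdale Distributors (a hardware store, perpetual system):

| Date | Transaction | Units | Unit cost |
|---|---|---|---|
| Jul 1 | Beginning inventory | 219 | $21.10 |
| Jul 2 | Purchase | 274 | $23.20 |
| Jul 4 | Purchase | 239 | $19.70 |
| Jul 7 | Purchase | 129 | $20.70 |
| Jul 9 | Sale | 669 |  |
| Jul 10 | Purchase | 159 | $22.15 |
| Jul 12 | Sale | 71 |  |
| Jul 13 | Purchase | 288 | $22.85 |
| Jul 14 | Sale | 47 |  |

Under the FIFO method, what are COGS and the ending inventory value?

Jul 9, 669 sold [FIFO — oldest first]: 219 @ $21.10 + 274 @ $23.20 + 176 @ $19.70 = $14,444.90
Jul 12, 71 sold [FIFO — oldest first]: 63 @ $19.70 + 8 @ $20.70 = $1,406.70
Jul 14, 47 sold [FIFO — oldest first]: 47 @ $20.70 = $972.90
Total COGS = $14,444.90 + $1,406.70 + $972.90 = $16,824.50
Ending inventory: 74 @ $20.70 + 159 @ $22.15 + 288 @ $22.85 = $11,634.45

COGS = $16,824.50; ending inventory = $11,634.45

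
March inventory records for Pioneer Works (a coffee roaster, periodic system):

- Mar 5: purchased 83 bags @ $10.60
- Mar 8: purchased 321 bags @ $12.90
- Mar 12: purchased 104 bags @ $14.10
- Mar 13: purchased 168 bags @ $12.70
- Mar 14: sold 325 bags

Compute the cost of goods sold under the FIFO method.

COGS = $4,001.60

Mar 14, 325 sold [FIFO — oldest first]: 83 @ $10.60 + 242 @ $12.90 = $4,001.60
Ending inventory: 79 @ $12.90 + 104 @ $14.10 + 168 @ $12.70 = $4,619.10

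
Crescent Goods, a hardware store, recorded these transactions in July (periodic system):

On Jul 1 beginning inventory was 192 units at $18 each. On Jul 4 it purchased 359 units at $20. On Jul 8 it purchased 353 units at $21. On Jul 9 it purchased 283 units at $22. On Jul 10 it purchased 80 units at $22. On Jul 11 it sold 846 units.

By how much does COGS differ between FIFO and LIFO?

$1,168

FIFO COGS: 192 @ $18 + 359 @ $20 + 295 @ $21 = $16,831
LIFO COGS: 80 @ $22 + 283 @ $22 + 353 @ $21 + 130 @ $20 = $17,999
Difference = |$16,831 − $17,999| = $1,168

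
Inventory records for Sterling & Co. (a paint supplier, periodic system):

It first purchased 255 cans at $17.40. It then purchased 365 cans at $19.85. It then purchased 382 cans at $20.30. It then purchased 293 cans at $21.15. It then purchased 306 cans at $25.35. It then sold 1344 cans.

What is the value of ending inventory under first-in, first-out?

Sale 1 (1344) [FIFO — oldest first]: 255 @ $17.40 + 365 @ $19.85 + 382 @ $20.30 + 293 @ $21.15 + 49 @ $25.35 = $26,875.95
Ending inventory: 257 @ $25.35 = $6,514.95
Check: goods available $33,390.90 = COGS $26,875.95 + ending $6,514.95

Ending inventory = $6,514.95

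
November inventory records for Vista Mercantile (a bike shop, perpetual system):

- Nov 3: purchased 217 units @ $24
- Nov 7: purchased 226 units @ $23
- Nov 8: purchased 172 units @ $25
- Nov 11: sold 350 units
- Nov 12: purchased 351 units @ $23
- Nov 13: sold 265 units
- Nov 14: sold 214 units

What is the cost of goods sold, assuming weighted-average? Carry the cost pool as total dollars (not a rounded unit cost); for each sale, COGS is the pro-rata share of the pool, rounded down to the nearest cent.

COGS = $19,574.23

After Nov 3: 217 on hand, pool $5,208.00 (≈ $24.0000 each)
After Nov 7: 443 on hand, pool $10,406.00 (≈ $23.4898 each)
After Nov 8: 615 on hand, pool $14,706.00 (≈ $23.9122 each)
Nov 11, sell 350: 350/615 × $14,706.00 → $8,369.26
After Nov 12: 616 on hand, pool $14,409.74 (≈ $23.3924 each)
Nov 13, sell 265: 265/616 × $14,409.74 → $6,198.99
Nov 14, sell 214: 214/351 × $8,210.75 → $5,005.98
Total COGS = $8,369.26 + $6,198.99 + $5,005.98 = $19,574.23
Ending inventory (cost pool remaining) = $3,204.77
Check: goods available $22,779.00 = COGS $19,574.23 + ending $3,204.77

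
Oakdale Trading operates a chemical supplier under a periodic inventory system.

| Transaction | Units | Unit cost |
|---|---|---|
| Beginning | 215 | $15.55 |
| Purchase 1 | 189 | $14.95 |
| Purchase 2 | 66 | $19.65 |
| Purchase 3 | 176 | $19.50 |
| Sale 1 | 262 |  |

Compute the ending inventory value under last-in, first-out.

Sale 1 (262) [LIFO — newest first]: 176 @ $19.50 + 66 @ $19.65 + 20 @ $14.95 = $5,027.90
Ending inventory: 215 @ $15.55 + 169 @ $14.95 = $5,869.80

Ending inventory = $5,869.80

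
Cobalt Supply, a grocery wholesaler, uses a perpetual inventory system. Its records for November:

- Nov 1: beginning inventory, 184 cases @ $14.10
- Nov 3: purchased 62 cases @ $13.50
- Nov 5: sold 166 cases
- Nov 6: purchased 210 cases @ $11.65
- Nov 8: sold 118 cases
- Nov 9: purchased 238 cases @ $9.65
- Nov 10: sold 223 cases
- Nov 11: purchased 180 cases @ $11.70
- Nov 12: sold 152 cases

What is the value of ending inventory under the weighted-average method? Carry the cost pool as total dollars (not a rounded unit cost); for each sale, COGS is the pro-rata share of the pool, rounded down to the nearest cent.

Ending inventory = $2,411.99

After Nov 1: 184 on hand, pool $2,594.40 (≈ $14.1000 each)
After Nov 3: 246 on hand, pool $3,431.40 (≈ $13.9488 each)
Nov 5, sell 166: 166/246 × $3,431.40 → $2,315.49
After Nov 6: 290 on hand, pool $3,562.41 (≈ $12.2842 each)
Nov 8, sell 118: 118/290 × $3,562.41 → $1,449.53
After Nov 9: 410 on hand, pool $4,409.58 (≈ $10.7551 each)
Nov 10, sell 223: 223/410 × $4,409.58 → $2,398.38
After Nov 11: 367 on hand, pool $4,117.20 (≈ $11.2185 each)
Nov 12, sell 152: 152/367 × $4,117.20 → $1,705.21
Total COGS = $2,315.49 + $1,449.53 + $2,398.38 + $1,705.21 = $7,868.61
Ending inventory (cost pool remaining) = $2,411.99
Check: goods available $10,280.60 = COGS $7,868.61 + ending $2,411.99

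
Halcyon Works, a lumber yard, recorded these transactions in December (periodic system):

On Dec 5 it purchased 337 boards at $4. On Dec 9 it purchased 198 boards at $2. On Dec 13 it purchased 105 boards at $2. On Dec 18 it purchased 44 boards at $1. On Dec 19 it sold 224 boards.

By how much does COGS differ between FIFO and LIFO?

$492

FIFO COGS: 224 @ $4 = $896
LIFO COGS: 44 @ $1 + 105 @ $2 + 75 @ $2 = $404
Difference = |$896 − $404| = $492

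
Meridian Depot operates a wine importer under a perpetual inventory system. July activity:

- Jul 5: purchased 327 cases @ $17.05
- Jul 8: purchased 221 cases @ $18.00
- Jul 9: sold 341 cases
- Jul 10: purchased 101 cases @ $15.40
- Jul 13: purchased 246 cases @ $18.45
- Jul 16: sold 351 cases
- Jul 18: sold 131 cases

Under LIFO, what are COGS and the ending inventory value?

COGS = $14,419.85; ending inventory = $1,227.60

Jul 9, 341 sold [LIFO — newest first]: 221 @ $18.00 + 120 @ $17.05 = $6,024.00
Jul 16, 351 sold [LIFO — newest first]: 246 @ $18.45 + 101 @ $15.40 + 4 @ $17.05 = $6,162.30
Jul 18, 131 sold [LIFO — newest first]: 131 @ $17.05 = $2,233.55
Total COGS = $6,024.00 + $6,162.30 + $2,233.55 = $14,419.85
Ending inventory: 72 @ $17.05 = $1,227.60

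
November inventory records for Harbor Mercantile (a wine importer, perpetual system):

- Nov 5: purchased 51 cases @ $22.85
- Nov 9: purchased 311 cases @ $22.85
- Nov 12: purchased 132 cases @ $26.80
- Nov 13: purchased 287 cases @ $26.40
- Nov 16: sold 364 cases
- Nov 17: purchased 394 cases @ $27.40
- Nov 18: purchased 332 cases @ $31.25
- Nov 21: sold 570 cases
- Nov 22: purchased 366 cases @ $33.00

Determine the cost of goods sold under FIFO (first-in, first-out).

Nov 16, 364 sold [FIFO — oldest first]: 51 @ $22.85 + 311 @ $22.85 + 2 @ $26.80 = $8,325.30
Nov 21, 570 sold [FIFO — oldest first]: 130 @ $26.80 + 287 @ $26.40 + 153 @ $27.40 = $15,253.00
Total COGS = $8,325.30 + $15,253.00 = $23,578.30
Ending inventory: 241 @ $27.40 + 332 @ $31.25 + 366 @ $33.00 = $29,056.40

COGS = $23,578.30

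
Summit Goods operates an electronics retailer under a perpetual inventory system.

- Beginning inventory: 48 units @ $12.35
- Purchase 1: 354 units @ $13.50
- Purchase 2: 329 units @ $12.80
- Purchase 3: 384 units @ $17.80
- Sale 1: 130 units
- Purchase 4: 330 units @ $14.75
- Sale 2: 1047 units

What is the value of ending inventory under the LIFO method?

Sale 1 (130) [LIFO — newest first]: 130 @ $17.80 = $2,314.00
Sale 2 (1047) [LIFO — newest first]: 330 @ $14.75 + 254 @ $17.80 + 329 @ $12.80 + 134 @ $13.50 = $15,408.90
Total COGS = $2,314.00 + $15,408.90 = $17,722.90
Ending inventory: 48 @ $12.35 + 220 @ $13.50 = $3,562.80

Ending inventory = $3,562.80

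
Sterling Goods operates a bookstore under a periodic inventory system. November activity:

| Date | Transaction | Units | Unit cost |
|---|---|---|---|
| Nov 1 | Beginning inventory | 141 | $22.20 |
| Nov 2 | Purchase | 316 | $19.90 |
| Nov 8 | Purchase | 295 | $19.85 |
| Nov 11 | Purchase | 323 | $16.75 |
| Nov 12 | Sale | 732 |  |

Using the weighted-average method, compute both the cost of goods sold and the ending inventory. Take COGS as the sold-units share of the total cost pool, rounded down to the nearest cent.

Nov 12, sell 732: 732/1075 × $20,684.60 → $14,084.76
Ending inventory (cost pool remaining) = $6,599.84

COGS = $14,084.76; ending inventory = $6,599.84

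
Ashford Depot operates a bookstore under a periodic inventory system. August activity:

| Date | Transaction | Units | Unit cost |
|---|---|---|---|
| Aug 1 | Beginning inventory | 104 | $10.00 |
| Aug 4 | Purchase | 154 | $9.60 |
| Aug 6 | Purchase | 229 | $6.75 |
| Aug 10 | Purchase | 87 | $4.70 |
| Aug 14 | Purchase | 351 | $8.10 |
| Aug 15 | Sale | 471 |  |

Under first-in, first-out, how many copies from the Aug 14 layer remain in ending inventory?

Aug 15, 471 sold [FIFO — oldest first]: 104 @ $10.00 + 154 @ $9.60 + 213 @ $6.75 = $3,956.15
Ending inventory: 16 @ $6.75 + 87 @ $4.70 + 351 @ $8.10 = $3,360.00
Check: goods available $7,316.15 = COGS $3,956.15 + ending $3,360.00

351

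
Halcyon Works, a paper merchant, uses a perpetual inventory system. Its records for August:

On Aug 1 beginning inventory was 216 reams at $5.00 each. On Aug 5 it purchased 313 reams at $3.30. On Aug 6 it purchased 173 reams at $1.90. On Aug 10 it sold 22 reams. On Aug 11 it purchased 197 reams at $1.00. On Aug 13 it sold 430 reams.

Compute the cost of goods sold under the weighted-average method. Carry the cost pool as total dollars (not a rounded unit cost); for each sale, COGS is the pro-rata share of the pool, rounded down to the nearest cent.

After Aug 1: 216 on hand, pool $1,080.00 (≈ $5.0000 each)
After Aug 5: 529 on hand, pool $2,112.90 (≈ $3.9941 each)
After Aug 6: 702 on hand, pool $2,441.60 (≈ $3.4781 each)
Aug 10, sell 22: 22/702 × $2,441.60 → $76.51
After Aug 11: 877 on hand, pool $2,562.09 (≈ $2.9214 each)
Aug 13, sell 430: 430/877 × $2,562.09 → $1,256.21
Total COGS = $76.51 + $1,256.21 = $1,332.72
Ending inventory (cost pool remaining) = $1,305.88

COGS = $1,332.72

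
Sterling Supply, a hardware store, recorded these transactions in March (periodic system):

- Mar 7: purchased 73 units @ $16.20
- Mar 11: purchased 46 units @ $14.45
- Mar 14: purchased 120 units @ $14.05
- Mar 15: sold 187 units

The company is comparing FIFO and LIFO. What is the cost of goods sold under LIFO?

FIFO COGS: 73 @ $16.20 + 46 @ $14.45 + 68 @ $14.05 = $2,802.70
LIFO COGS: 120 @ $14.05 + 46 @ $14.45 + 21 @ $16.20 = $2,690.90

COGS = $2,690.90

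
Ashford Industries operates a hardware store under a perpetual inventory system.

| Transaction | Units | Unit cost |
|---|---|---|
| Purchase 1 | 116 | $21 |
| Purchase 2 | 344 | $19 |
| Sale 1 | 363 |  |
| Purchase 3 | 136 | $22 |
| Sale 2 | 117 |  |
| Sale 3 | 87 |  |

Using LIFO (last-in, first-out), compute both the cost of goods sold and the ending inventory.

Sale 1 (363) [LIFO — newest first]: 344 @ $19 + 19 @ $21 = $6,935
Sale 2 (117) [LIFO — newest first]: 117 @ $22 = $2,574
Sale 3 (87) [LIFO — newest first]: 19 @ $22 + 68 @ $21 = $1,846
Total COGS = $6,935 + $2,574 + $1,846 = $11,355
Ending inventory: 29 @ $21 = $609

COGS = $11,355; ending inventory = $609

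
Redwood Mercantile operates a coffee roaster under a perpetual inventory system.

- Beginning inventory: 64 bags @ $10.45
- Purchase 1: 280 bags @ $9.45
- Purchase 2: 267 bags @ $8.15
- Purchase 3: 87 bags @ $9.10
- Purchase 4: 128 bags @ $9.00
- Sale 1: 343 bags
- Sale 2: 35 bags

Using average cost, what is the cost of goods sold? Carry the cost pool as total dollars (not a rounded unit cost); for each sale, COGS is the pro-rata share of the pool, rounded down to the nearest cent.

COGS = $3,402.24

After Beginning: 64 on hand, pool $668.80 (≈ $10.4500 each)
After Purchase 1: 344 on hand, pool $3,314.80 (≈ $9.6360 each)
After Purchase 2: 611 on hand, pool $5,490.85 (≈ $8.9867 each)
After Purchase 3: 698 on hand, pool $6,282.55 (≈ $9.0008 each)
After Purchase 4: 826 on hand, pool $7,434.55 (≈ $9.0007 each)
Sale 1, sell 343: 343/826 × $7,434.55 → $3,087.22
Sale 2, sell 35: 35/483 × $4,347.33 → $315.02
Total COGS = $3,087.22 + $315.02 = $3,402.24
Ending inventory (cost pool remaining) = $4,032.31
Check: goods available $7,434.55 = COGS $3,402.24 + ending $4,032.31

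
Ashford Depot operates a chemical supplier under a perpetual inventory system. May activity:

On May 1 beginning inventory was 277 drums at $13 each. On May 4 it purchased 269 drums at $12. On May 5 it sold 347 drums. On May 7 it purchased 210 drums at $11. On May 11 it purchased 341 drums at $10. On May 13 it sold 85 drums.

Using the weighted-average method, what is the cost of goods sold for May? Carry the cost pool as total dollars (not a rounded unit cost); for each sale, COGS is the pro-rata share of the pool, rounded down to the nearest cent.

COGS = $5,270.38

After May 1: 277 on hand, pool $3,601.00 (≈ $13.0000 each)
After May 4: 546 on hand, pool $6,829.00 (≈ $12.5073 each)
May 5, sell 347: 347/546 × $6,829.00 → $4,340.04
After May 7: 409 on hand, pool $4,798.96 (≈ $11.7334 each)
After May 11: 750 on hand, pool $8,208.96 (≈ $10.9453 each)
May 13, sell 85: 85/750 × $8,208.96 → $930.34
Total COGS = $4,340.04 + $930.34 = $5,270.38
Ending inventory (cost pool remaining) = $7,278.62
Check: goods available $12,549.00 = COGS $5,270.38 + ending $7,278.62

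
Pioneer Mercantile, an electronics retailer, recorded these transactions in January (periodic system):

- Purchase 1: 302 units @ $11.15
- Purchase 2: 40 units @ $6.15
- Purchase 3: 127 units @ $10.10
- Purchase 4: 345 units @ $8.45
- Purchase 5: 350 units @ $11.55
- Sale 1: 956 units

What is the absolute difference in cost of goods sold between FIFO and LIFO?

FIFO COGS: 302 @ $11.15 + 40 @ $6.15 + 127 @ $10.10 + 345 @ $8.45 + 142 @ $11.55 = $9,451.35
LIFO COGS: 350 @ $11.55 + 345 @ $8.45 + 127 @ $10.10 + 40 @ $6.15 + 94 @ $11.15 = $9,534.55
Difference = |$9,451.35 − $9,534.55| = $83.20

$83.20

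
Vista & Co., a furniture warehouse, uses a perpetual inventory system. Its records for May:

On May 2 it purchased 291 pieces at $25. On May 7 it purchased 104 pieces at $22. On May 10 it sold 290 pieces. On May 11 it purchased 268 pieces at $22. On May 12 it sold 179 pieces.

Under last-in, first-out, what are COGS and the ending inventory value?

May 10, 290 sold [LIFO — newest first]: 104 @ $22 + 186 @ $25 = $6,938
May 12, 179 sold [LIFO — newest first]: 179 @ $22 = $3,938
Total COGS = $6,938 + $3,938 = $10,876
Ending inventory: 105 @ $25 + 89 @ $22 = $4,583

COGS = $10,876; ending inventory = $4,583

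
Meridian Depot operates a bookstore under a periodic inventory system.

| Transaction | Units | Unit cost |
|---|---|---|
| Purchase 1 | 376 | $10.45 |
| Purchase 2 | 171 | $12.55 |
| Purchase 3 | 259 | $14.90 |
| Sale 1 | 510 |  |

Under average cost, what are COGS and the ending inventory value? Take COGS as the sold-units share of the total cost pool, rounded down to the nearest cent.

Sale 1, sell 510: 510/806 × $9,934.35 → $6,286.00
Ending inventory (cost pool remaining) = $3,648.35

COGS = $6,286.00; ending inventory = $3,648.35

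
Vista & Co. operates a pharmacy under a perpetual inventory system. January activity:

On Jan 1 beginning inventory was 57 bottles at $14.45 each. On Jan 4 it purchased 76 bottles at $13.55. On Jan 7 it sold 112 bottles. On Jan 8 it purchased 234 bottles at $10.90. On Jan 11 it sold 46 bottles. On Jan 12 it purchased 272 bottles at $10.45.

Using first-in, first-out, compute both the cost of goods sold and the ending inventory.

Jan 7, 112 sold [FIFO — oldest first]: 57 @ $14.45 + 55 @ $13.55 = $1,568.90
Jan 11, 46 sold [FIFO — oldest first]: 21 @ $13.55 + 25 @ $10.90 = $557.05
Total COGS = $1,568.90 + $557.05 = $2,125.95
Ending inventory: 209 @ $10.90 + 272 @ $10.45 = $5,120.50
Check: goods available $7,246.45 = COGS $2,125.95 + ending $5,120.50

COGS = $2,125.95; ending inventory = $5,120.50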